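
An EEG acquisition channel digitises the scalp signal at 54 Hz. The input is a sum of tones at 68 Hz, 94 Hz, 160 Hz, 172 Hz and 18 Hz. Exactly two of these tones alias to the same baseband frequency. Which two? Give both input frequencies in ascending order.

68 Hz, 94 Hz

fs/2 = 27 Hz.
68 Hz mod fs = 14 Hz.
14 Hz ≤ fs/2 = 27 Hz, appears at 14 Hz.
94 Hz mod fs = 40 Hz.
40 Hz > fs/2 = 27 Hz, folds to fs − 40 Hz = 14 Hz.
160 Hz mod fs = 52 Hz.
52 Hz > fs/2 = 27 Hz, folds to fs − 52 Hz = 2 Hz.
172 Hz mod fs = 10 Hz.
10 Hz ≤ fs/2 = 27 Hz, appears at 10 Hz.
18 Hz ≤ fs/2 = 27 Hz, passes unchanged.
68 Hz and 94 Hz both map to 14 Hz.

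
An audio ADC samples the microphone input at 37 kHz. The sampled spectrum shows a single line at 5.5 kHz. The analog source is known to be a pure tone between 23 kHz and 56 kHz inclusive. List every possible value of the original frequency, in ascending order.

Frequencies that alias to 5.5 kHz are k·fs ± 5.5 kHz for integer k ≥ 0.
k=0: 5.5 kHz.
k=1: 31.5 kHz, 42.5 kHz.
k=2: 68.5 kHz, 79.5 kHz.
Within [23 kHz, 56 kHz]: 31.5 kHz, 42.5 kHz.

31.5 kHz, 42.5 kHz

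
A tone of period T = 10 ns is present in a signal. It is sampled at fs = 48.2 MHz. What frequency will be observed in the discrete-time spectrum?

T = 10 ns → f = 1/T = 100 MHz.
100 MHz mod fs = 3.6 MHz.
3.6 MHz ≤ fs/2 = 24.1 MHz, appears at 3.6 MHz.

3.6 MHz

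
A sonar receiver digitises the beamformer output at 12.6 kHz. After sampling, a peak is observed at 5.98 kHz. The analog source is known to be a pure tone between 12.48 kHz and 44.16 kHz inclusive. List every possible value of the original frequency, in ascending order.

18.58 kHz, 19.22 kHz, 31.18 kHz, 31.82 kHz, 43.78 kHz

Frequencies that alias to 5.98 kHz are k·fs ± 5.98 kHz for integer k ≥ 0.
k=0: 5.98 kHz.
k=1: 6.62 kHz, 18.58 kHz.
k=2: 19.22 kHz, 31.18 kHz.
k=3: 31.82 kHz, 43.78 kHz.
k=4: 44.42 kHz, 56.38 kHz.
Within [12.48 kHz, 44.16 kHz]: 18.58 kHz, 19.22 kHz, 31.18 kHz, 31.82 kHz, 43.78 kHz.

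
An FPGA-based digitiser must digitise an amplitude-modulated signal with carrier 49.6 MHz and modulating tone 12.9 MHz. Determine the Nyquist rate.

125 MHz

AM sidebands sit at fc ± fm = 36.7 MHz and 62.5 MHz.
Highest-frequency component: 62.5 MHz.
Nyquist rate = 2 × 62.5 MHz = 125 MHz.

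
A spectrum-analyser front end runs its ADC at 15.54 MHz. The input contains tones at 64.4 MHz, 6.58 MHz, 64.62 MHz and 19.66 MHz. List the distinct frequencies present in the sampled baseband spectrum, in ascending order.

2.24 MHz, 2.46 MHz, 4.12 MHz, 6.58 MHz

fs/2 = 7.77 MHz.
64.4 MHz mod fs = 2.24 MHz.
2.24 MHz ≤ fs/2 = 7.77 MHz, appears at 2.24 MHz.
6.58 MHz ≤ fs/2 = 7.77 MHz, passes unchanged.
64.62 MHz mod fs = 2.46 MHz.
2.46 MHz ≤ fs/2 = 7.77 MHz, appears at 2.46 MHz.
19.66 MHz mod fs = 4.12 MHz.
4.12 MHz ≤ fs/2 = 7.77 MHz, appears at 4.12 MHz.
Distinct values: {2.24 MHz, 2.46 MHz, 4.12 MHz, 6.58 MHz}.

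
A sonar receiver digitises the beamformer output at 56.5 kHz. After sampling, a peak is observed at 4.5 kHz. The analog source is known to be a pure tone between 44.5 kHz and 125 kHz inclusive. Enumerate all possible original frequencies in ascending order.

Frequencies that alias to 4.5 kHz are k·fs ± 4.5 kHz for integer k ≥ 0.
k=0: 4.5 kHz.
k=1: 52 kHz, 61 kHz.
k=2: 108.5 kHz, 117.5 kHz.
k=3: 165 kHz, 174 kHz.
Within [44.5 kHz, 125 kHz]: 52 kHz, 61 kHz, 108.5 kHz, 117.5 kHz.

52 kHz, 61 kHz, 108.5 kHz, 117.5 kHz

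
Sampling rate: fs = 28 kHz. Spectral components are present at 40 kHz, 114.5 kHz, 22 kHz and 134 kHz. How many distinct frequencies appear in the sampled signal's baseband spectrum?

fs/2 = 14 kHz.
40 kHz mod fs = 12 kHz.
12 kHz ≤ fs/2 = 14 kHz, appears at 12 kHz.
114.5 kHz mod fs = 2.5 kHz.
2.5 kHz ≤ fs/2 = 14 kHz, appears at 2.5 kHz.
22 kHz > fs/2 = 14 kHz, folds to fs − 22 kHz = 6 kHz.
134 kHz mod fs = 22 kHz.
22 kHz > fs/2 = 14 kHz, folds to fs − 22 kHz = 6 kHz.
Distinct values: {2.5 kHz, 6 kHz, 12 kHz} → 3.

3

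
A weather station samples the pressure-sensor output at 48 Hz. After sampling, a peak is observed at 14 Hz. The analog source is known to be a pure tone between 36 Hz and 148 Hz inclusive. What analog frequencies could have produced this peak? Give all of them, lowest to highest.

62 Hz, 82 Hz, 110 Hz, 130 Hz

Frequencies that alias to 14 Hz are k·fs ± 14 Hz for integer k ≥ 0.
k=0: 14 Hz.
k=1: 34 Hz, 62 Hz.
k=2: 82 Hz, 110 Hz.
k=3: 130 Hz, 158 Hz.
k=4: 178 Hz, 206 Hz.
Within [36 Hz, 148 Hz]: 62 Hz, 82 Hz, 110 Hz, 130 Hz.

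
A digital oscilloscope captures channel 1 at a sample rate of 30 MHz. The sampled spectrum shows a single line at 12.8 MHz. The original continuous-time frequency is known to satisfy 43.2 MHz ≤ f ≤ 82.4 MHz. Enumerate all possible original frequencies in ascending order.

47.2 MHz, 72.8 MHz, 77.2 MHz

Frequencies that alias to 12.8 MHz are k·fs ± 12.8 MHz for integer k ≥ 0.
k=0: 12.8 MHz.
k=1: 17.2 MHz, 42.8 MHz.
k=2: 47.2 MHz, 72.8 MHz.
k=3: 77.2 MHz, 102.8 MHz.
k=4: 107.2 MHz, 132.8 MHz.
Within [43.2 MHz, 82.4 MHz]: 47.2 MHz, 72.8 MHz, 77.2 MHz.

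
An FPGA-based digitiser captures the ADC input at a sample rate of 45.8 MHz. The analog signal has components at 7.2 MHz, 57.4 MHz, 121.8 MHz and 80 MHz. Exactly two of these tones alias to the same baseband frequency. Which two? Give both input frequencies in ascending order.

57.4 MHz, 80 MHz

fs/2 = 22.9 MHz.
7.2 MHz ≤ fs/2 = 22.9 MHz, passes unchanged.
57.4 MHz mod fs = 11.6 MHz.
11.6 MHz ≤ fs/2 = 22.9 MHz, appears at 11.6 MHz.
121.8 MHz mod fs = 30.2 MHz.
30.2 MHz > fs/2 = 22.9 MHz, folds to fs − 30.2 MHz = 15.6 MHz.
80 MHz mod fs = 34.2 MHz.
34.2 MHz > fs/2 = 22.9 MHz, folds to fs − 34.2 MHz = 11.6 MHz.
57.4 MHz and 80 MHz both map to 11.6 MHz.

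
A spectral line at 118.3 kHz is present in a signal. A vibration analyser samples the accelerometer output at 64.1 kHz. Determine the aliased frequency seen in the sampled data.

118.3 kHz mod fs = 54.2 kHz.
54.2 kHz > fs/2 = 32.05 kHz, folds to fs − 54.2 kHz = 9.9 kHz.

9.9 kHz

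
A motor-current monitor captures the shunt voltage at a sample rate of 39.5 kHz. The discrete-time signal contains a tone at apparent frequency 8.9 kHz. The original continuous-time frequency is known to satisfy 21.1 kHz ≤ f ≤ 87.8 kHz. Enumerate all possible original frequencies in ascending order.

30.6 kHz, 48.4 kHz, 70.1 kHz

Frequencies that alias to 8.9 kHz are k·fs ± 8.9 kHz for integer k ≥ 0.
k=0: 8.9 kHz.
k=1: 30.6 kHz, 48.4 kHz.
k=2: 70.1 kHz, 87.9 kHz.
k=3: 109.6 kHz, 127.4 kHz.
Within [21.1 kHz, 87.8 kHz]: 30.6 kHz, 48.4 kHz, 70.1 kHz.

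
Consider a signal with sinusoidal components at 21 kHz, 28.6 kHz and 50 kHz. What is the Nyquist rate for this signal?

100 kHz

Highest-frequency component: 50 kHz.
Nyquist rate = 2 × 50 kHz = 100 kHz.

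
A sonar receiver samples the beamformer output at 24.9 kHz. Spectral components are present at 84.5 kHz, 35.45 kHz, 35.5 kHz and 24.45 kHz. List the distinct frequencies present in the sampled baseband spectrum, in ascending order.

fs/2 = 12.45 kHz.
84.5 kHz mod fs = 9.8 kHz.
9.8 kHz ≤ fs/2 = 12.45 kHz, appears at 9.8 kHz.
35.45 kHz mod fs = 10.55 kHz.
10.55 kHz ≤ fs/2 = 12.45 kHz, appears at 10.55 kHz.
35.5 kHz mod fs = 10.6 kHz.
10.6 kHz ≤ fs/2 = 12.45 kHz, appears at 10.6 kHz.
24.45 kHz > fs/2 = 12.45 kHz, folds to fs − 24.45 kHz = 0.45 kHz.
Distinct values: {0.45 kHz, 9.8 kHz, 10.55 kHz, 10.6 kHz}.

0.45 kHz, 9.8 kHz, 10.55 kHz, 10.6 kHz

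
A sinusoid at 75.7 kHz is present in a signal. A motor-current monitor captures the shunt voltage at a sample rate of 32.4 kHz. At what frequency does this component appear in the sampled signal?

75.7 kHz mod fs = 10.9 kHz.
10.9 kHz ≤ fs/2 = 16.2 kHz, appears at 10.9 kHz.

10.9 kHz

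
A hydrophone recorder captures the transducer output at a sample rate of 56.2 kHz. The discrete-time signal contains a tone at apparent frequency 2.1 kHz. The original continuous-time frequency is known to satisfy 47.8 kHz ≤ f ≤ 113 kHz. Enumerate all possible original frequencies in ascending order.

54.1 kHz, 58.3 kHz, 110.3 kHz

Frequencies that alias to 2.1 kHz are k·fs ± 2.1 kHz for integer k ≥ 0.
k=0: 2.1 kHz.
k=1: 54.1 kHz, 58.3 kHz.
k=2: 110.3 kHz, 114.5 kHz.
k=3: 166.5 kHz, 170.7 kHz.
Within [47.8 kHz, 113 kHz]: 54.1 kHz, 58.3 kHz, 110.3 kHz.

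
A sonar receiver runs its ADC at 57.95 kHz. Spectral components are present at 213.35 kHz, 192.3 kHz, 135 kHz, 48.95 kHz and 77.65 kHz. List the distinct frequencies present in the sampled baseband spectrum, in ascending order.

9 kHz, 18.45 kHz, 19.1 kHz, 19.7 kHz

fs/2 = 28.975 kHz.
213.35 kHz mod fs = 39.5 kHz.
39.5 kHz > fs/2 = 28.975 kHz, folds to fs − 39.5 kHz = 18.45 kHz.
192.3 kHz mod fs = 18.45 kHz.
18.45 kHz ≤ fs/2 = 28.975 kHz, appears at 18.45 kHz.
135 kHz mod fs = 19.1 kHz.
19.1 kHz ≤ fs/2 = 28.975 kHz, appears at 19.1 kHz.
48.95 kHz > fs/2 = 28.975 kHz, folds to fs − 48.95 kHz = 9 kHz.
77.65 kHz mod fs = 19.7 kHz.
19.7 kHz ≤ fs/2 = 28.975 kHz, appears at 19.7 kHz.
Distinct values: {9 kHz, 18.45 kHz, 19.1 kHz, 19.7 kHz}.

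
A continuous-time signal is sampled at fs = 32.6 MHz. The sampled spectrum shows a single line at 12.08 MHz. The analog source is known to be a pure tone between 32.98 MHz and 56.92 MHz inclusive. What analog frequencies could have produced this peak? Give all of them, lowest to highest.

Frequencies that alias to 12.08 MHz are k·fs ± 12.08 MHz for integer k ≥ 0.
k=0: 12.08 MHz.
k=1: 20.52 MHz, 44.68 MHz.
k=2: 53.12 MHz, 77.28 MHz.
k=3: 85.72 MHz, 109.88 MHz.
Within [32.98 MHz, 56.92 MHz]: 44.68 MHz, 53.12 MHz.

44.68 MHz, 53.12 MHz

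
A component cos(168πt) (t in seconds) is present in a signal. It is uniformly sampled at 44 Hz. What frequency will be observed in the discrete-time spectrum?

4 Hz

ω = 168π rad/s → f = ω/(2π) = 84 Hz.
84 Hz mod fs = 40 Hz.
40 Hz > fs/2 = 22 Hz, folds to fs − 40 Hz = 4 Hz.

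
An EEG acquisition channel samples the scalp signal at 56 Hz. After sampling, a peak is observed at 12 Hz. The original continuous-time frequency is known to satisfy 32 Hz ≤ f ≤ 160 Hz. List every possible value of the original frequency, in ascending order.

44 Hz, 68 Hz, 100 Hz, 124 Hz, 156 Hz

Frequencies that alias to 12 Hz are k·fs ± 12 Hz for integer k ≥ 0.
k=0: 12 Hz.
k=1: 44 Hz, 68 Hz.
k=2: 100 Hz, 124 Hz.
k=3: 156 Hz, 180 Hz.
k=4: 212 Hz, 236 Hz.
Within [32 Hz, 160 Hz]: 44 Hz, 68 Hz, 100 Hz, 124 Hz, 156 Hz.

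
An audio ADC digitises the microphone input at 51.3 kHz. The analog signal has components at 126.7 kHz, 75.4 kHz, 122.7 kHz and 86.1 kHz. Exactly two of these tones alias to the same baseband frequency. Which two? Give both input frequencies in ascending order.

fs/2 = 25.65 kHz.
126.7 kHz mod fs = 24.1 kHz.
24.1 kHz ≤ fs/2 = 25.65 kHz, appears at 24.1 kHz.
75.4 kHz mod fs = 24.1 kHz.
24.1 kHz ≤ fs/2 = 25.65 kHz, appears at 24.1 kHz.
122.7 kHz mod fs = 20.1 kHz.
20.1 kHz ≤ fs/2 = 25.65 kHz, appears at 20.1 kHz.
86.1 kHz mod fs = 34.8 kHz.
34.8 kHz > fs/2 = 25.65 kHz, folds to fs − 34.8 kHz = 16.5 kHz.
75.4 kHz and 126.7 kHz both map to 24.1 kHz.

75.4 kHz, 126.7 kHz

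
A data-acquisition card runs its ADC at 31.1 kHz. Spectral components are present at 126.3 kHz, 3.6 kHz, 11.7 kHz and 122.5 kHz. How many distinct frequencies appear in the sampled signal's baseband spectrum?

fs/2 = 15.55 kHz.
126.3 kHz mod fs = 1.9 kHz.
1.9 kHz ≤ fs/2 = 15.55 kHz, appears at 1.9 kHz.
3.6 kHz ≤ fs/2 = 15.55 kHz, passes unchanged.
11.7 kHz ≤ fs/2 = 15.55 kHz, passes unchanged.
122.5 kHz mod fs = 29.2 kHz.
29.2 kHz > fs/2 = 15.55 kHz, folds to fs − 29.2 kHz = 1.9 kHz.
Distinct values: {1.9 kHz, 3.6 kHz, 11.7 kHz} → 3.

3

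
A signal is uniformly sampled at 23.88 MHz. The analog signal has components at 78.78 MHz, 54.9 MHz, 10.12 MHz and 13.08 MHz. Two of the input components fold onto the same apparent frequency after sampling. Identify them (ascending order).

fs/2 = 11.94 MHz.
78.78 MHz mod fs = 7.14 MHz.
7.14 MHz ≤ fs/2 = 11.94 MHz, appears at 7.14 MHz.
54.9 MHz mod fs = 7.14 MHz.
7.14 MHz ≤ fs/2 = 11.94 MHz, appears at 7.14 MHz.
10.12 MHz ≤ fs/2 = 11.94 MHz, passes unchanged.
13.08 MHz > fs/2 = 11.94 MHz, folds to fs − 13.08 MHz = 10.8 MHz.
54.9 MHz and 78.78 MHz both map to 7.14 MHz.

54.9 MHz, 78.78 MHz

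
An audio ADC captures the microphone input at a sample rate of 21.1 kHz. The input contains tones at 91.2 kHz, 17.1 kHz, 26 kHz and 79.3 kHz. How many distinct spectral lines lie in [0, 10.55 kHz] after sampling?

4

fs/2 = 10.55 kHz.
91.2 kHz mod fs = 6.8 kHz.
6.8 kHz ≤ fs/2 = 10.55 kHz, appears at 6.8 kHz.
17.1 kHz > fs/2 = 10.55 kHz, folds to fs − 17.1 kHz = 4 kHz.
26 kHz mod fs = 4.9 kHz.
4.9 kHz ≤ fs/2 = 10.55 kHz, appears at 4.9 kHz.
79.3 kHz mod fs = 16 kHz.
16 kHz > fs/2 = 10.55 kHz, folds to fs − 16 kHz = 5.1 kHz.
Distinct values: {4 kHz, 4.9 kHz, 5.1 kHz, 6.8 kHz} → 4.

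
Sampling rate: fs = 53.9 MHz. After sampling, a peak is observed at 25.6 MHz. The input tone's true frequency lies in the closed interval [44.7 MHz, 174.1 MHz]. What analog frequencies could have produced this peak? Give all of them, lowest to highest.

79.5 MHz, 82.2 MHz, 133.4 MHz, 136.1 MHz

Frequencies that alias to 25.6 MHz are k·fs ± 25.6 MHz for integer k ≥ 0.
k=0: 25.6 MHz.
k=1: 28.3 MHz, 79.5 MHz.
k=2: 82.2 MHz, 133.4 MHz.
k=3: 136.1 MHz, 187.3 MHz.
k=4: 190 MHz, 241.2 MHz.
Within [44.7 MHz, 174.1 MHz]: 79.5 MHz, 82.2 MHz, 133.4 MHz, 136.1 MHz.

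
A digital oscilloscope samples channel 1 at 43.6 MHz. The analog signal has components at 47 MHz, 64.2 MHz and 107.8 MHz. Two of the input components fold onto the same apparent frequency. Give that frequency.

fs/2 = 21.8 MHz.
47 MHz mod fs = 3.4 MHz.
3.4 MHz ≤ fs/2 = 21.8 MHz, appears at 3.4 MHz.
64.2 MHz mod fs = 20.6 MHz.
20.6 MHz ≤ fs/2 = 21.8 MHz, appears at 20.6 MHz.
107.8 MHz mod fs = 20.6 MHz.
20.6 MHz ≤ fs/2 = 21.8 MHz, appears at 20.6 MHz.
64.2 MHz and 107.8 MHz both map to 20.6 MHz.

20.6 MHz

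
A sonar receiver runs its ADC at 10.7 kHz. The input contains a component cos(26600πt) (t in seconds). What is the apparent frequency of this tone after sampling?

ω = 26600π rad/s → f = ω/(2π) = 13300 Hz = 13.3 kHz.
13.3 kHz mod fs = 2.6 kHz.
2.6 kHz ≤ fs/2 = 5.35 kHz, appears at 2.6 kHz.

2.6 kHz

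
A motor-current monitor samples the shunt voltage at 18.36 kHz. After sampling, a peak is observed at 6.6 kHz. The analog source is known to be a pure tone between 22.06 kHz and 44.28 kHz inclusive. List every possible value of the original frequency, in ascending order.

Frequencies that alias to 6.6 kHz are k·fs ± 6.6 kHz for integer k ≥ 0.
k=0: 6.6 kHz.
k=1: 11.76 kHz, 24.96 kHz.
k=2: 30.12 kHz, 43.32 kHz.
k=3: 48.48 kHz, 61.68 kHz.
Within [22.06 kHz, 44.28 kHz]: 24.96 kHz, 30.12 kHz, 43.32 kHz.

24.96 kHz, 30.12 kHz, 43.32 kHz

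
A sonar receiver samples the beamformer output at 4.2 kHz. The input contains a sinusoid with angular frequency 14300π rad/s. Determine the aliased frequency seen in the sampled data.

1.25 kHz

ω = 14300π rad/s → f = ω/(2π) = 7150 Hz = 7.15 kHz.
7.15 kHz mod fs = 2.95 kHz.
2.95 kHz > fs/2 = 2.1 kHz, folds to fs − 2.95 kHz = 1.25 kHz.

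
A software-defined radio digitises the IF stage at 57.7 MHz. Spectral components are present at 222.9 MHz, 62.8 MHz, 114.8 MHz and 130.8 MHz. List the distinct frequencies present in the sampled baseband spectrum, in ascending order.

fs/2 = 28.85 MHz.
222.9 MHz mod fs = 49.8 MHz.
49.8 MHz > fs/2 = 28.85 MHz, folds to fs − 49.8 MHz = 7.9 MHz.
62.8 MHz mod fs = 5.1 MHz.
5.1 MHz ≤ fs/2 = 28.85 MHz, appears at 5.1 MHz.
114.8 MHz mod fs = 57.1 MHz.
57.1 MHz > fs/2 = 28.85 MHz, folds to fs − 57.1 MHz = 0.6 MHz.
130.8 MHz mod fs = 15.4 MHz.
15.4 MHz ≤ fs/2 = 28.85 MHz, appears at 15.4 MHz.
Distinct values: {0.6 MHz, 5.1 MHz, 7.9 MHz, 15.4 MHz}.

0.6 MHz, 5.1 MHz, 7.9 MHz, 15.4 MHz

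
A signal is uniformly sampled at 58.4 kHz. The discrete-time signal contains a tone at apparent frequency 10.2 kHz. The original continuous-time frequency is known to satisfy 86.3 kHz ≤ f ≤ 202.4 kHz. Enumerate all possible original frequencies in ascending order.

Frequencies that alias to 10.2 kHz are k·fs ± 10.2 kHz for integer k ≥ 0.
k=0: 10.2 kHz.
k=1: 48.2 kHz, 68.6 kHz.
k=2: 106.6 kHz, 127 kHz.
k=3: 165 kHz, 185.4 kHz.
k=4: 223.4 kHz, 243.8 kHz.
Within [86.3 kHz, 202.4 kHz]: 106.6 kHz, 127 kHz, 165 kHz, 185.4 kHz.

106.6 kHz, 127 kHz, 165 kHz, 185.4 kHz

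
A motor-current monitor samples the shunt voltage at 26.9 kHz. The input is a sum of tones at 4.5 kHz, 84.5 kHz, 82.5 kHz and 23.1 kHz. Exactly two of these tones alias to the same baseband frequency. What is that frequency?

fs/2 = 13.45 kHz.
4.5 kHz ≤ fs/2 = 13.45 kHz, passes unchanged.
84.5 kHz mod fs = 3.8 kHz.
3.8 kHz ≤ fs/2 = 13.45 kHz, appears at 3.8 kHz.
82.5 kHz mod fs = 1.8 kHz.
1.8 kHz ≤ fs/2 = 13.45 kHz, appears at 1.8 kHz.
23.1 kHz > fs/2 = 13.45 kHz, folds to fs − 23.1 kHz = 3.8 kHz.
23.1 kHz and 84.5 kHz both map to 3.8 kHz.

3.8 kHz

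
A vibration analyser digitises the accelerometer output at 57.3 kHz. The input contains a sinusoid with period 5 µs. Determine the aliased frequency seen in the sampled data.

T = 5 µs → f = 1/T = 200 kHz.
200 kHz mod fs = 28.1 kHz.
28.1 kHz ≤ fs/2 = 28.65 kHz, appears at 28.1 kHz.

28.1 kHz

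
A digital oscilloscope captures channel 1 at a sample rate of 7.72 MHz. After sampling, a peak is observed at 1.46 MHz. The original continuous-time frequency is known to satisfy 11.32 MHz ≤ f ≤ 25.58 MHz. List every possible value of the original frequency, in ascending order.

13.98 MHz, 16.9 MHz, 21.7 MHz, 24.62 MHz

Frequencies that alias to 1.46 MHz are k·fs ± 1.46 MHz for integer k ≥ 0.
k=0: 1.46 MHz.
k=1: 6.26 MHz, 9.18 MHz.
k=2: 13.98 MHz, 16.9 MHz.
k=3: 21.7 MHz, 24.62 MHz.
k=4: 29.42 MHz, 32.34 MHz.
Within [11.32 MHz, 25.58 MHz]: 13.98 MHz, 16.9 MHz, 21.7 MHz, 24.62 MHz.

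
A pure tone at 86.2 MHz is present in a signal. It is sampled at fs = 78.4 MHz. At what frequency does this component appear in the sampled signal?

7.8 MHz

86.2 MHz mod fs = 7.8 MHz.
7.8 MHz ≤ fs/2 = 39.2 MHz, appears at 7.8 MHz.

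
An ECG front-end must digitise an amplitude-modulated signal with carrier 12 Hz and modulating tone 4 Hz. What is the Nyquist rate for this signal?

AM sidebands sit at fc ± fm = 8 Hz and 16 Hz.
Highest-frequency component: 16 Hz.
Nyquist rate = 2 × 16 Hz = 32 Hz.

32 Hz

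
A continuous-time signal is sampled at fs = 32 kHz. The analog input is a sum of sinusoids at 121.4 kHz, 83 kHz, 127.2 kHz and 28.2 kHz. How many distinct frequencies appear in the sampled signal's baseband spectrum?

4

fs/2 = 16 kHz.
121.4 kHz mod fs = 25.4 kHz.
25.4 kHz > fs/2 = 16 kHz, folds to fs − 25.4 kHz = 6.6 kHz.
83 kHz mod fs = 19 kHz.
19 kHz > fs/2 = 16 kHz, folds to fs − 19 kHz = 13 kHz.
127.2 kHz mod fs = 31.2 kHz.
31.2 kHz > fs/2 = 16 kHz, folds to fs − 31.2 kHz = 0.8 kHz.
28.2 kHz > fs/2 = 16 kHz, folds to fs − 28.2 kHz = 3.8 kHz.
Distinct values: {0.8 kHz, 3.8 kHz, 6.6 kHz, 13 kHz} → 4.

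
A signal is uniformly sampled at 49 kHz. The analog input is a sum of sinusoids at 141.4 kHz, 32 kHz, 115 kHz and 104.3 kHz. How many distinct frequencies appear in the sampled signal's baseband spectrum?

3

fs/2 = 24.5 kHz.
141.4 kHz mod fs = 43.4 kHz.
43.4 kHz > fs/2 = 24.5 kHz, folds to fs − 43.4 kHz = 5.6 kHz.
32 kHz > fs/2 = 24.5 kHz, folds to fs − 32 kHz = 17 kHz.
115 kHz mod fs = 17 kHz.
17 kHz ≤ fs/2 = 24.5 kHz, appears at 17 kHz.
104.3 kHz mod fs = 6.3 kHz.
6.3 kHz ≤ fs/2 = 24.5 kHz, appears at 6.3 kHz.
Distinct values: {5.6 kHz, 6.3 kHz, 17 kHz} → 3.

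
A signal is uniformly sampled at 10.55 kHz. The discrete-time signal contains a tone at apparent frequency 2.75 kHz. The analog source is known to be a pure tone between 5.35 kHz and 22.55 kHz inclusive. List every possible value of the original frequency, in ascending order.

Frequencies that alias to 2.75 kHz are k·fs ± 2.75 kHz for integer k ≥ 0.
k=0: 2.75 kHz.
k=1: 7.8 kHz, 13.3 kHz.
k=2: 18.35 kHz, 23.85 kHz.
k=3: 28.9 kHz, 34.4 kHz.
Within [5.35 kHz, 22.55 kHz]: 7.8 kHz, 13.3 kHz, 18.35 kHz.

7.8 kHz, 13.3 kHz, 18.35 kHz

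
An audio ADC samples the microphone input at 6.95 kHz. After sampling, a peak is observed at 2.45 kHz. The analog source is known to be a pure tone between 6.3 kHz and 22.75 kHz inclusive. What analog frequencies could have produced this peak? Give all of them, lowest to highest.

Frequencies that alias to 2.45 kHz are k·fs ± 2.45 kHz for integer k ≥ 0.
k=0: 2.45 kHz.
k=1: 4.5 kHz, 9.4 kHz.
k=2: 11.45 kHz, 16.35 kHz.
k=3: 18.4 kHz, 23.3 kHz.
k=4: 25.35 kHz, 30.25 kHz.
Within [6.3 kHz, 22.75 kHz]: 9.4 kHz, 11.45 kHz, 16.35 kHz, 18.4 kHz.

9.4 kHz, 11.45 kHz, 16.35 kHz, 18.4 kHz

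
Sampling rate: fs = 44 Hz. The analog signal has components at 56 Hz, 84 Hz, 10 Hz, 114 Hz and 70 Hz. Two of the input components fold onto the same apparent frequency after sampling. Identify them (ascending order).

fs/2 = 22 Hz.
56 Hz mod fs = 12 Hz.
12 Hz ≤ fs/2 = 22 Hz, appears at 12 Hz.
84 Hz mod fs = 40 Hz.
40 Hz > fs/2 = 22 Hz, folds to fs − 40 Hz = 4 Hz.
10 Hz ≤ fs/2 = 22 Hz, passes unchanged.
114 Hz mod fs = 26 Hz.
26 Hz > fs/2 = 22 Hz, folds to fs − 26 Hz = 18 Hz.
70 Hz mod fs = 26 Hz.
26 Hz > fs/2 = 22 Hz, folds to fs − 26 Hz = 18 Hz.
70 Hz and 114 Hz both map to 18 Hz.

70 Hz, 114 Hz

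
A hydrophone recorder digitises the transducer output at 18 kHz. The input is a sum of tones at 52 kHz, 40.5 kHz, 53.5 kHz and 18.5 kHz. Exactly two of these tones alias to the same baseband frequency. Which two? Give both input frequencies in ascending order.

fs/2 = 9 kHz.
52 kHz mod fs = 16 kHz.
16 kHz > fs/2 = 9 kHz, folds to fs − 16 kHz = 2 kHz.
40.5 kHz mod fs = 4.5 kHz.
4.5 kHz ≤ fs/2 = 9 kHz, appears at 4.5 kHz.
53.5 kHz mod fs = 17.5 kHz.
17.5 kHz > fs/2 = 9 kHz, folds to fs − 17.5 kHz = 0.5 kHz.
18.5 kHz mod fs = 0.5 kHz.
0.5 kHz ≤ fs/2 = 9 kHz, appears at 0.5 kHz.
18.5 kHz and 53.5 kHz both map to 0.5 kHz.

18.5 kHz, 53.5 kHz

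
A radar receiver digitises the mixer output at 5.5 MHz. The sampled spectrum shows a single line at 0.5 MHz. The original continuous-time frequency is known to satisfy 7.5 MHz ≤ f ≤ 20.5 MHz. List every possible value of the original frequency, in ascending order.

10.5 MHz, 11.5 MHz, 16 MHz, 17 MHz

Frequencies that alias to 0.5 MHz are k·fs ± 0.5 MHz for integer k ≥ 0.
k=0: 0.5 MHz.
k=1: 5 MHz, 6 MHz.
k=2: 10.5 MHz, 11.5 MHz.
k=3: 16 MHz, 17 MHz.
k=4: 21.5 MHz, 22.5 MHz.
Within [7.5 MHz, 20.5 MHz]: 10.5 MHz, 11.5 MHz, 16 MHz, 17 MHz.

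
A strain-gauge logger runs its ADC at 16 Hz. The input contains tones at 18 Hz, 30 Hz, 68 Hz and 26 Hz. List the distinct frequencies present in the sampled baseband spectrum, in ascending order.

2 Hz, 4 Hz, 6 Hz

fs/2 = 8 Hz.
18 Hz mod fs = 2 Hz.
2 Hz ≤ fs/2 = 8 Hz, appears at 2 Hz.
30 Hz mod fs = 14 Hz.
14 Hz > fs/2 = 8 Hz, folds to fs − 14 Hz = 2 Hz.
68 Hz mod fs = 4 Hz.
4 Hz ≤ fs/2 = 8 Hz, appears at 4 Hz.
26 Hz mod fs = 10 Hz.
10 Hz > fs/2 = 8 Hz, folds to fs − 10 Hz = 6 Hz.
Distinct values: {2 Hz, 4 Hz, 6 Hz}.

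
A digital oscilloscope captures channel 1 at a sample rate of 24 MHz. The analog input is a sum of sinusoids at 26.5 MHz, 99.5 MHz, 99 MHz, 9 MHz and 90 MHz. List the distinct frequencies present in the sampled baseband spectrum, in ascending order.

2.5 MHz, 3 MHz, 3.5 MHz, 6 MHz, 9 MHz

fs/2 = 12 MHz.
26.5 MHz mod fs = 2.5 MHz.
2.5 MHz ≤ fs/2 = 12 MHz, appears at 2.5 MHz.
99.5 MHz mod fs = 3.5 MHz.
3.5 MHz ≤ fs/2 = 12 MHz, appears at 3.5 MHz.
99 MHz mod fs = 3 MHz.
3 MHz ≤ fs/2 = 12 MHz, appears at 3 MHz.
9 MHz ≤ fs/2 = 12 MHz, passes unchanged.
90 MHz mod fs = 18 MHz.
18 MHz > fs/2 = 12 MHz, folds to fs − 18 MHz = 6 MHz.
Distinct values: {2.5 MHz, 3 MHz, 3.5 MHz, 6 MHz, 9 MHz}.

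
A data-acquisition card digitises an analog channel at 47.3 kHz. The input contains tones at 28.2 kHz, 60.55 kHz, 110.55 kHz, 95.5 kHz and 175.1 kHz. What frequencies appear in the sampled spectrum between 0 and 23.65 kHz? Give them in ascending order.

fs/2 = 23.65 kHz.
28.2 kHz > fs/2 = 23.65 kHz, folds to fs − 28.2 kHz = 19.1 kHz.
60.55 kHz mod fs = 13.25 kHz.
13.25 kHz ≤ fs/2 = 23.65 kHz, appears at 13.25 kHz.
110.55 kHz mod fs = 15.95 kHz.
15.95 kHz ≤ fs/2 = 23.65 kHz, appears at 15.95 kHz.
95.5 kHz mod fs = 0.9 kHz.
0.9 kHz ≤ fs/2 = 23.65 kHz, appears at 0.9 kHz.
175.1 kHz mod fs = 33.2 kHz.
33.2 kHz > fs/2 = 23.65 kHz, folds to fs − 33.2 kHz = 14.1 kHz.
Distinct values: {0.9 kHz, 13.25 kHz, 14.1 kHz, 15.95 kHz, 19.1 kHz}.

0.9 kHz, 13.25 kHz, 14.1 kHz, 15.95 kHz, 19.1 kHz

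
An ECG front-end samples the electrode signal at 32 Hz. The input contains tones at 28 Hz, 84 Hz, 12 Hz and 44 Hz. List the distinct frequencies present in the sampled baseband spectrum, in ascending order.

4 Hz, 12 Hz

fs/2 = 16 Hz.
28 Hz > fs/2 = 16 Hz, folds to fs − 28 Hz = 4 Hz.
84 Hz mod fs = 20 Hz.
20 Hz > fs/2 = 16 Hz, folds to fs − 20 Hz = 12 Hz.
12 Hz ≤ fs/2 = 16 Hz, passes unchanged.
44 Hz mod fs = 12 Hz.
12 Hz ≤ fs/2 = 16 Hz, appears at 12 Hz.
Distinct values: {4 Hz, 12 Hz}.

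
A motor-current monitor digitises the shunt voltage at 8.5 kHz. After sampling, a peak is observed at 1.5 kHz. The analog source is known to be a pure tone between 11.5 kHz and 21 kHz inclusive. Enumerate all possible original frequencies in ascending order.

15.5 kHz, 18.5 kHz

Frequencies that alias to 1.5 kHz are k·fs ± 1.5 kHz for integer k ≥ 0.
k=0: 1.5 kHz.
k=1: 7 kHz, 10 kHz.
k=2: 15.5 kHz, 18.5 kHz.
k=3: 24 kHz, 27 kHz.
Within [11.5 kHz, 21 kHz]: 15.5 kHz, 18.5 kHz.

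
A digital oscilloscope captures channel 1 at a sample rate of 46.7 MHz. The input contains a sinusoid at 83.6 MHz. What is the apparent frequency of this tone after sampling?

83.6 MHz mod fs = 36.9 MHz.
36.9 MHz > fs/2 = 23.35 MHz, folds to fs − 36.9 MHz = 9.8 MHz.

9.8 MHz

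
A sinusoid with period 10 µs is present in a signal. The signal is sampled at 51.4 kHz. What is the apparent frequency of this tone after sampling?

2.8 kHz

T = 10 µs → f = 1/T = 100 kHz.
100 kHz mod fs = 48.6 kHz.
48.6 kHz > fs/2 = 25.7 kHz, folds to fs − 48.6 kHz = 2.8 kHz.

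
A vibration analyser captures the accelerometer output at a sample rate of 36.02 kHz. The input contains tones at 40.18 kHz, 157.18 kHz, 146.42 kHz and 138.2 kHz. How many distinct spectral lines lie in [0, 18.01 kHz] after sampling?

4

fs/2 = 18.01 kHz.
40.18 kHz mod fs = 4.16 kHz.
4.16 kHz ≤ fs/2 = 18.01 kHz, appears at 4.16 kHz.
157.18 kHz mod fs = 13.1 kHz.
13.1 kHz ≤ fs/2 = 18.01 kHz, appears at 13.1 kHz.
146.42 kHz mod fs = 2.34 kHz.
2.34 kHz ≤ fs/2 = 18.01 kHz, appears at 2.34 kHz.
138.2 kHz mod fs = 30.14 kHz.
30.14 kHz > fs/2 = 18.01 kHz, folds to fs − 30.14 kHz = 5.88 kHz.
Distinct values: {2.34 kHz, 4.16 kHz, 5.88 kHz, 13.1 kHz} → 4.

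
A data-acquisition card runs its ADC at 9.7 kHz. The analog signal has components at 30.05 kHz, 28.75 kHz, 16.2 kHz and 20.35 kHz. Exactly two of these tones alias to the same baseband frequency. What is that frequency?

fs/2 = 4.85 kHz.
30.05 kHz mod fs = 0.95 kHz.
0.95 kHz ≤ fs/2 = 4.85 kHz, appears at 0.95 kHz.
28.75 kHz mod fs = 9.35 kHz.
9.35 kHz > fs/2 = 4.85 kHz, folds to fs − 9.35 kHz = 0.35 kHz.
16.2 kHz mod fs = 6.5 kHz.
6.5 kHz > fs/2 = 4.85 kHz, folds to fs − 6.5 kHz = 3.2 kHz.
20.35 kHz mod fs = 0.95 kHz.
0.95 kHz ≤ fs/2 = 4.85 kHz, appears at 0.95 kHz.
20.35 kHz and 30.05 kHz both map to 0.95 kHz.

0.95 kHz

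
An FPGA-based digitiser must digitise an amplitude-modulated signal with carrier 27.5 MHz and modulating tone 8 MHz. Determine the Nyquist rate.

71 MHz

AM sidebands sit at fc ± fm = 19.5 MHz and 35.5 MHz.
Highest-frequency component: 35.5 MHz.
Nyquist rate = 2 × 35.5 MHz = 71 MHz.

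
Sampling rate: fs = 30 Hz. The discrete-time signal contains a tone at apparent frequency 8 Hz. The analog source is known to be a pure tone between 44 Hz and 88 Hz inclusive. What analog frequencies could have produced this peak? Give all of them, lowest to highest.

52 Hz, 68 Hz, 82 Hz

Frequencies that alias to 8 Hz are k·fs ± 8 Hz for integer k ≥ 0.
k=0: 8 Hz.
k=1: 22 Hz, 38 Hz.
k=2: 52 Hz, 68 Hz.
k=3: 82 Hz, 98 Hz.
k=4: 112 Hz, 128 Hz.
Within [44 Hz, 88 Hz]: 52 Hz, 68 Hz, 82 Hz.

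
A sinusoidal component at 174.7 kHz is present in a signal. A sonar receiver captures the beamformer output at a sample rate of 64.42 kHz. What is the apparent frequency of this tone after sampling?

18.56 kHz

174.7 kHz mod fs = 45.86 kHz.
45.86 kHz > fs/2 = 32.21 kHz, folds to fs − 45.86 kHz = 18.56 kHz.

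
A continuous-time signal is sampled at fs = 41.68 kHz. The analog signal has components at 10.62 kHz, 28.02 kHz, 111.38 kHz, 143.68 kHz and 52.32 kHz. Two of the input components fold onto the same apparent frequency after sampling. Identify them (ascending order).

fs/2 = 20.84 kHz.
10.62 kHz ≤ fs/2 = 20.84 kHz, passes unchanged.
28.02 kHz > fs/2 = 20.84 kHz, folds to fs − 28.02 kHz = 13.66 kHz.
111.38 kHz mod fs = 28.02 kHz.
28.02 kHz > fs/2 = 20.84 kHz, folds to fs − 28.02 kHz = 13.66 kHz.
143.68 kHz mod fs = 18.64 kHz.
18.64 kHz ≤ fs/2 = 20.84 kHz, appears at 18.64 kHz.
52.32 kHz mod fs = 10.64 kHz.
10.64 kHz ≤ fs/2 = 20.84 kHz, appears at 10.64 kHz.
28.02 kHz and 111.38 kHz both map to 13.66 kHz.

28.02 kHz, 111.38 kHz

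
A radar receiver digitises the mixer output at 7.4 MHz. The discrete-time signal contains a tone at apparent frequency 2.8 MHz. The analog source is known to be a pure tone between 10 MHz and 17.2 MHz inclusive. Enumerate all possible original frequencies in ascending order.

10.2 MHz, 12 MHz

Frequencies that alias to 2.8 MHz are k·fs ± 2.8 MHz for integer k ≥ 0.
k=0: 2.8 MHz.
k=1: 4.6 MHz, 10.2 MHz.
k=2: 12 MHz, 17.6 MHz.
k=3: 19.4 MHz, 25 MHz.
Within [10 MHz, 17.2 MHz]: 10.2 MHz, 12 MHz.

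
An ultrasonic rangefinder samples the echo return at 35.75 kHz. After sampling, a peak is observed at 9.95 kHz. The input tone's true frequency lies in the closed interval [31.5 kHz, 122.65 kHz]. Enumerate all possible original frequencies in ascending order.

45.7 kHz, 61.55 kHz, 81.45 kHz, 97.3 kHz, 117.2 kHz

Frequencies that alias to 9.95 kHz are k·fs ± 9.95 kHz for integer k ≥ 0.
k=0: 9.95 kHz.
k=1: 25.8 kHz, 45.7 kHz.
k=2: 61.55 kHz, 81.45 kHz.
k=3: 97.3 kHz, 117.2 kHz.
k=4: 133.05 kHz, 152.95 kHz.
Within [31.5 kHz, 122.65 kHz]: 45.7 kHz, 61.55 kHz, 81.45 kHz, 97.3 kHz, 117.2 kHz.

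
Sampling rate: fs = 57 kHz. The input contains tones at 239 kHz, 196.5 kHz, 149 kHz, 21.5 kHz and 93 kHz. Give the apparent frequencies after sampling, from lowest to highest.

fs/2 = 28.5 kHz.
239 kHz mod fs = 11 kHz.
11 kHz ≤ fs/2 = 28.5 kHz, appears at 11 kHz.
196.5 kHz mod fs = 25.5 kHz.
25.5 kHz ≤ fs/2 = 28.5 kHz, appears at 25.5 kHz.
149 kHz mod fs = 35 kHz.
35 kHz > fs/2 = 28.5 kHz, folds to fs − 35 kHz = 22 kHz.
21.5 kHz ≤ fs/2 = 28.5 kHz, passes unchanged.
93 kHz mod fs = 36 kHz.
36 kHz > fs/2 = 28.5 kHz, folds to fs − 36 kHz = 21 kHz.
Distinct values: {11 kHz, 21 kHz, 21.5 kHz, 22 kHz, 25.5 kHz}.

11 kHz, 21 kHz, 21.5 kHz, 22 kHz, 25.5 kHz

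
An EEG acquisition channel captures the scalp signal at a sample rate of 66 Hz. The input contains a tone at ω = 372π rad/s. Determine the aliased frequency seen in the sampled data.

ω = 372π rad/s → f = ω/(2π) = 186 Hz.
186 Hz mod fs = 54 Hz.
54 Hz > fs/2 = 33 Hz, folds to fs − 54 Hz = 12 Hz.

12 Hz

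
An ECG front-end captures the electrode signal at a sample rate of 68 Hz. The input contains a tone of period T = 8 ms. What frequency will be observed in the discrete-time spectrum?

T = 8 ms → f = 1/T = 125 Hz.
125 Hz mod fs = 57 Hz.
57 Hz > fs/2 = 34 Hz, folds to fs − 57 Hz = 11 Hz.

11 Hz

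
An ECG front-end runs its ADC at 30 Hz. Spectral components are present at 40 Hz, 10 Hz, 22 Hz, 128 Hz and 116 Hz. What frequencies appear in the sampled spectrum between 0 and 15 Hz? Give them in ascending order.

fs/2 = 15 Hz.
40 Hz mod fs = 10 Hz.
10 Hz ≤ fs/2 = 15 Hz, appears at 10 Hz.
10 Hz ≤ fs/2 = 15 Hz, passes unchanged.
22 Hz > fs/2 = 15 Hz, folds to fs − 22 Hz = 8 Hz.
128 Hz mod fs = 8 Hz.
8 Hz ≤ fs/2 = 15 Hz, appears at 8 Hz.
116 Hz mod fs = 26 Hz.
26 Hz > fs/2 = 15 Hz, folds to fs − 26 Hz = 4 Hz.
Distinct values: {4 Hz, 8 Hz, 10 Hz}.

4 Hz, 8 Hz, 10 Hz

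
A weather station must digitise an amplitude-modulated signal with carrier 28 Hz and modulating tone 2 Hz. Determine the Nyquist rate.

AM sidebands sit at fc ± fm = 26 Hz and 30 Hz.
Highest-frequency component: 30 Hz.
Nyquist rate = 2 × 30 Hz = 60 Hz.

60 Hz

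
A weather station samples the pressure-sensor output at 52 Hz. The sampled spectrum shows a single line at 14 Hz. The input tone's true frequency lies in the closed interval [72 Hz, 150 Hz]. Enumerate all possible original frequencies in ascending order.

Frequencies that alias to 14 Hz are k·fs ± 14 Hz for integer k ≥ 0.
k=0: 14 Hz.
k=1: 38 Hz, 66 Hz.
k=2: 90 Hz, 118 Hz.
k=3: 142 Hz, 170 Hz.
k=4: 194 Hz, 222 Hz.
Within [72 Hz, 150 Hz]: 90 Hz, 118 Hz, 142 Hz.

90 Hz, 118 Hz, 142 Hz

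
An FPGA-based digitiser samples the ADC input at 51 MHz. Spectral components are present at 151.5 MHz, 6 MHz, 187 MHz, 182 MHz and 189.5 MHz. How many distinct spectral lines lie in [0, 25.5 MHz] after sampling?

fs/2 = 25.5 MHz.
151.5 MHz mod fs = 49.5 MHz.
49.5 MHz > fs/2 = 25.5 MHz, folds to fs − 49.5 MHz = 1.5 MHz.
6 MHz ≤ fs/2 = 25.5 MHz, passes unchanged.
187 MHz mod fs = 34 MHz.
34 MHz > fs/2 = 25.5 MHz, folds to fs − 34 MHz = 17 MHz.
182 MHz mod fs = 29 MHz.
29 MHz > fs/2 = 25.5 MHz, folds to fs − 29 MHz = 22 MHz.
189.5 MHz mod fs = 36.5 MHz.
36.5 MHz > fs/2 = 25.5 MHz, folds to fs − 36.5 MHz = 14.5 MHz.
Distinct values: {1.5 MHz, 6 MHz, 14.5 MHz, 17 MHz, 22 MHz} → 5.

5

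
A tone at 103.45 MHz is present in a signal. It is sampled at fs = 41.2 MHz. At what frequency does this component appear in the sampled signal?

103.45 MHz mod fs = 21.05 MHz.
21.05 MHz > fs/2 = 20.6 MHz, folds to fs − 21.05 MHz = 20.15 MHz.

20.15 MHz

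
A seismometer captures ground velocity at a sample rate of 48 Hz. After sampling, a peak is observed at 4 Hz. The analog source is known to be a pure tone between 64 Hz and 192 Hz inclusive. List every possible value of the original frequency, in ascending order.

92 Hz, 100 Hz, 140 Hz, 148 Hz, 188 Hz

Frequencies that alias to 4 Hz are k·fs ± 4 Hz for integer k ≥ 0.
k=0: 4 Hz.
k=1: 44 Hz, 52 Hz.
k=2: 92 Hz, 100 Hz.
k=3: 140 Hz, 148 Hz.
k=4: 188 Hz, 196 Hz.
k=5: 236 Hz, 244 Hz.
Within [64 Hz, 192 Hz]: 92 Hz, 100 Hz, 140 Hz, 148 Hz, 188 Hz.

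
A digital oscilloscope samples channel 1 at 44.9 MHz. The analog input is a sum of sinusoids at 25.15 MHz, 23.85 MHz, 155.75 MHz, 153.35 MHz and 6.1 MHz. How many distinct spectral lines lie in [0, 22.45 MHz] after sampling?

fs/2 = 22.45 MHz.
25.15 MHz > fs/2 = 22.45 MHz, folds to fs − 25.15 MHz = 19.75 MHz.
23.85 MHz > fs/2 = 22.45 MHz, folds to fs − 23.85 MHz = 21.05 MHz.
155.75 MHz mod fs = 21.05 MHz.
21.05 MHz ≤ fs/2 = 22.45 MHz, appears at 21.05 MHz.
153.35 MHz mod fs = 18.65 MHz.
18.65 MHz ≤ fs/2 = 22.45 MHz, appears at 18.65 MHz.
6.1 MHz ≤ fs/2 = 22.45 MHz, passes unchanged.
Distinct values: {6.1 MHz, 18.65 MHz, 19.75 MHz, 21.05 MHz} → 4.

4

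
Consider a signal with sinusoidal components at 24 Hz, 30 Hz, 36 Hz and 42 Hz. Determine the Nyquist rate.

84 Hz

Highest-frequency component: 42 Hz.
Nyquist rate = 2 × 42 Hz = 84 Hz.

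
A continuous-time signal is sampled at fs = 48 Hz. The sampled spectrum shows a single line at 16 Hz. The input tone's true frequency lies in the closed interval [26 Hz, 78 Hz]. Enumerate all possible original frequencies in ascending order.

Frequencies that alias to 16 Hz are k·fs ± 16 Hz for integer k ≥ 0.
k=0: 16 Hz.
k=1: 32 Hz, 64 Hz.
k=2: 80 Hz, 112 Hz.
Within [26 Hz, 78 Hz]: 32 Hz, 64 Hz.

32 Hz, 64 Hz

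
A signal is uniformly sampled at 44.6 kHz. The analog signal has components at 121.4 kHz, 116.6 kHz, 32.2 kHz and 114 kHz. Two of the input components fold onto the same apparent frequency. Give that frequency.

12.4 kHz

fs/2 = 22.3 kHz.
121.4 kHz mod fs = 32.2 kHz.
32.2 kHz > fs/2 = 22.3 kHz, folds to fs − 32.2 kHz = 12.4 kHz.
116.6 kHz mod fs = 27.4 kHz.
27.4 kHz > fs/2 = 22.3 kHz, folds to fs − 27.4 kHz = 17.2 kHz.
32.2 kHz > fs/2 = 22.3 kHz, folds to fs − 32.2 kHz = 12.4 kHz.
114 kHz mod fs = 24.8 kHz.
24.8 kHz > fs/2 = 22.3 kHz, folds to fs − 24.8 kHz = 19.8 kHz.
32.2 kHz and 121.4 kHz both map to 12.4 kHz.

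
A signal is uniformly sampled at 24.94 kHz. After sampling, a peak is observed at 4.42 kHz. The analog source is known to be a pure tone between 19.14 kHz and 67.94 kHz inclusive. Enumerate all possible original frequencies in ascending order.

20.52 kHz, 29.36 kHz, 45.46 kHz, 54.3 kHz

Frequencies that alias to 4.42 kHz are k·fs ± 4.42 kHz for integer k ≥ 0.
k=0: 4.42 kHz.
k=1: 20.52 kHz, 29.36 kHz.
k=2: 45.46 kHz, 54.3 kHz.
k=3: 70.4 kHz, 79.24 kHz.
Within [19.14 kHz, 67.94 kHz]: 20.52 kHz, 29.36 kHz, 45.46 kHz, 54.3 kHz.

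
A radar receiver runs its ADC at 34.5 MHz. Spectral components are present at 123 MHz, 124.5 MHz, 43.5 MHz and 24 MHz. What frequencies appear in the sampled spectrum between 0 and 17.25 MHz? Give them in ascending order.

9 MHz, 10.5 MHz, 13.5 MHz, 15 MHz

fs/2 = 17.25 MHz.
123 MHz mod fs = 19.5 MHz.
19.5 MHz > fs/2 = 17.25 MHz, folds to fs − 19.5 MHz = 15 MHz.
124.5 MHz mod fs = 21 MHz.
21 MHz > fs/2 = 17.25 MHz, folds to fs − 21 MHz = 13.5 MHz.
43.5 MHz mod fs = 9 MHz.
9 MHz ≤ fs/2 = 17.25 MHz, appears at 9 MHz.
24 MHz > fs/2 = 17.25 MHz, folds to fs − 24 MHz = 10.5 MHz.
Distinct values: {9 MHz, 10.5 MHz, 13.5 MHz, 15 MHz}.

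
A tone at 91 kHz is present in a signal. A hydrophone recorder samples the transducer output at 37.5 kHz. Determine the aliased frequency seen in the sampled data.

91 kHz mod fs = 16 kHz.
16 kHz ≤ fs/2 = 18.75 kHz, appears at 16 kHz.

16 kHz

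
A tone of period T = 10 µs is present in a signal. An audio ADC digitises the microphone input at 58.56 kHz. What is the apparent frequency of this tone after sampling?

T = 10 µs → f = 1/T = 100 kHz.
100 kHz mod fs = 41.44 kHz.
41.44 kHz > fs/2 = 29.28 kHz, folds to fs − 41.44 kHz = 17.12 kHz.

17.12 kHz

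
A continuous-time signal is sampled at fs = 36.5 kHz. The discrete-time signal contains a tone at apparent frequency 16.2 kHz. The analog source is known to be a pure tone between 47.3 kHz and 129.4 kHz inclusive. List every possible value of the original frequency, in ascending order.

52.7 kHz, 56.8 kHz, 89.2 kHz, 93.3 kHz, 125.7 kHz

Frequencies that alias to 16.2 kHz are k·fs ± 16.2 kHz for integer k ≥ 0.
k=0: 16.2 kHz.
k=1: 20.3 kHz, 52.7 kHz.
k=2: 56.8 kHz, 89.2 kHz.
k=3: 93.3 kHz, 125.7 kHz.
k=4: 129.8 kHz, 162.2 kHz.
Within [47.3 kHz, 129.4 kHz]: 52.7 kHz, 56.8 kHz, 89.2 kHz, 93.3 kHz, 125.7 kHz.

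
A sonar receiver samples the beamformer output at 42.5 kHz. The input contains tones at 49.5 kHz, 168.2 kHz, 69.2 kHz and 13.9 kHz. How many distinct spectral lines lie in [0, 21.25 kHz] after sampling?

4

fs/2 = 21.25 kHz.
49.5 kHz mod fs = 7 kHz.
7 kHz ≤ fs/2 = 21.25 kHz, appears at 7 kHz.
168.2 kHz mod fs = 40.7 kHz.
40.7 kHz > fs/2 = 21.25 kHz, folds to fs − 40.7 kHz = 1.8 kHz.
69.2 kHz mod fs = 26.7 kHz.
26.7 kHz > fs/2 = 21.25 kHz, folds to fs − 26.7 kHz = 15.8 kHz.
13.9 kHz ≤ fs/2 = 21.25 kHz, passes unchanged.
Distinct values: {1.8 kHz, 7 kHz, 13.9 kHz, 15.8 kHz} → 4.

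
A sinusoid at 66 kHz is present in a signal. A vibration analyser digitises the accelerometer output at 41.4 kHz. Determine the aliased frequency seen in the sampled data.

16.8 kHz

66 kHz mod fs = 24.6 kHz.
24.6 kHz > fs/2 = 20.7 kHz, folds to fs − 24.6 kHz = 16.8 kHz.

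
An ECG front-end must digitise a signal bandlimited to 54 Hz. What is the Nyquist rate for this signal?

Nyquist rate = 2 × 54 Hz = 108 Hz.

108 Hz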